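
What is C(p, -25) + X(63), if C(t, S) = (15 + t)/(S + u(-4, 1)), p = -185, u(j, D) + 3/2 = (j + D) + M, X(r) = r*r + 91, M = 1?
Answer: 231760/57 ≈ 4066.0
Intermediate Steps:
X(r) = 91 + r² (X(r) = r² + 91 = 91 + r²)
u(j, D) = -½ + D + j (u(j, D) = -3/2 + ((j + D) + 1) = -3/2 + ((D + j) + 1) = -3/2 + (1 + D + j) = -½ + D + j)
C(t, S) = (15 + t)/(-7/2 + S) (C(t, S) = (15 + t)/(S + (-½ + 1 - 4)) = (15 + t)/(S - 7/2) = (15 + t)/(-7/2 + S))
C(p, -25) + X(63) = 2*(15 - 185)/(-7 + 2*(-25)) + (91 + 63²) = 2*(-170)/(-7 - 50) + (91 + 3969) = 2*(-170)/(-57) + 4060 = 2*(-1/57)*(-170) + 4060 = 340/57 + 4060 = 231760/57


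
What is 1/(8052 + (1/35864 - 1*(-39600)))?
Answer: 35864/1708991329 ≈ 2.0985e-5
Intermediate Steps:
1/(8052 + (1/35864 - 1*(-39600))) = 1/(8052 + (1/35864 + 39600)) = 1/(8052 + 1420214401/35864) = 1/(1708991329/35864) = 35864/1708991329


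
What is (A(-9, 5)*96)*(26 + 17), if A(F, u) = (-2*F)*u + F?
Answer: 334368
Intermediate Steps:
A(F, u) = F - 2*F*u (A(F, u) = -2*F*u + F = F - 2*F*u)
(A(-9, 5)*96)*(26 + 17) = (-9*(1 - 2*5)*96)*(26 + 17) = (-9*(1 - 10)*96)*43 = (-9*(-9)*96)*43 = (81*96)*43 = 7776*43 = 334368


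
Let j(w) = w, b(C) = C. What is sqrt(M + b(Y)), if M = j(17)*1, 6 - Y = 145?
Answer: I*sqrt(122) ≈ 11.045*I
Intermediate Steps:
Y = -139 (Y = 6 - 1*145 = 6 - 145 = -139)
M = 17 (M = 17*1 = 17)
sqrt(M + b(Y)) = sqrt(17 - 139) = sqrt(-122) = I*sqrt(122)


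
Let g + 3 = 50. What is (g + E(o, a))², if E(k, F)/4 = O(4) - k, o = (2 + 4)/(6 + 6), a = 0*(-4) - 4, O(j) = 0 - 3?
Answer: 1089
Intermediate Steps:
O(j) = -3
a = -4 (a = 0 - 4 = -4)
o = ½ (o = 6/12 = 6*(1/12) = ½ ≈ 0.50000)
E(k, F) = -12 - 4*k (E(k, F) = 4*(-3 - k) = -12 - 4*k)
g = 47 (g = -3 + 50 = 47)
(g + E(o, a))² = (47 + (-12 - 4*½))² = (47 + (-12 - 2))² = (47 - 14)² = 33² = 1089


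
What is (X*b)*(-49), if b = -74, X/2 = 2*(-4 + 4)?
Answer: 0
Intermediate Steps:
X = 0 (X = 2*(2*(-4 + 4)) = 2*(2*0) = 2*0 = 0)
(X*b)*(-49) = (0*(-74))*(-49) = 0*(-49) = 0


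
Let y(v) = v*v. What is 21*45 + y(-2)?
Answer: 949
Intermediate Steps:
y(v) = v²
21*45 + y(-2) = 21*45 + (-2)² = 945 + 4 = 949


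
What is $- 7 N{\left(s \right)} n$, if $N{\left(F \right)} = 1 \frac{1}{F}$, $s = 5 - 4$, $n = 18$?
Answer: $-126$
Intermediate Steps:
$s = 1$
$N{\left(F \right)} = \frac{1}{F}$
$- 7 N{\left(s \right)} n = - \frac{7}{1} \cdot 18 = \left(-7\right) 1 \cdot 18 = \left(-7\right) 18 = -126$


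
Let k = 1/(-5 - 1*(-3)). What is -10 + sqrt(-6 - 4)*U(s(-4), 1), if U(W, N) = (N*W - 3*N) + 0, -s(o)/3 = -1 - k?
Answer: -10 - 3*I*sqrt(10)/2 ≈ -10.0 - 4.7434*I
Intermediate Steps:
k = -1/2 (k = 1/(-5 + 3) = 1/(-2) = -1/2 ≈ -0.50000)
s(o) = 3/2 (s(o) = -3*(-1 - 1*(-1/2)) = -3*(-1 + 1/2) = -3*(-1/2) = 3/2)
U(W, N) = -3*N + N*W (U(W, N) = (-3*N + N*W) + 0 = -3*N + N*W)
-10 + sqrt(-6 - 4)*U(s(-4), 1) = -10 + sqrt(-6 - 4)*(1*(-3 + 3/2)) = -10 + sqrt(-10)*(1*(-3/2)) = -10 + (I*sqrt(10))*(-3/2) = -10 - 3*I*sqrt(10)/2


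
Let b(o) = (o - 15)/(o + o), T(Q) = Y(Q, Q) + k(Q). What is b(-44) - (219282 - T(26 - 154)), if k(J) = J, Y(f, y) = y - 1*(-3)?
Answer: -19319021/88 ≈ -2.1953e+5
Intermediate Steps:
Y(f, y) = 3 + y (Y(f, y) = y + 3 = 3 + y)
T(Q) = 3 + 2*Q (T(Q) = (3 + Q) + Q = 3 + 2*Q)
b(o) = (-15 + o)/(2*o) (b(o) = (-15 + o)/((2*o)) = (-15 + o)*(1/(2*o)) = (-15 + o)/(2*o))
b(-44) - (219282 - T(26 - 154)) = (½)*(-15 - 44)/(-44) - (219282 - (3 + 2*(26 - 154))) = (½)*(-1/44)*(-59) - (219282 - (3 + 2*(-128))) = 59/88 - (219282 - (3 - 256)) = 59/88 - (219282 - 1*(-253)) = 59/88 - (219282 + 253) = 59/88 - 1*219535 = 59/88 - 219535 = -19319021/88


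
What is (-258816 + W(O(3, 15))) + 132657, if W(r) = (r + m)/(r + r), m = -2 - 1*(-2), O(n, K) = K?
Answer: -252317/2 ≈ -1.2616e+5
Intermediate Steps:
m = 0 (m = -2 + 2 = 0)
W(r) = ½ (W(r) = (r + 0)/(r + r) = r/((2*r)) = (1/(2*r))*r = ½)
(-258816 + W(O(3, 15))) + 132657 = (-258816 + ½) + 132657 = -517631/2 + 132657 = -252317/2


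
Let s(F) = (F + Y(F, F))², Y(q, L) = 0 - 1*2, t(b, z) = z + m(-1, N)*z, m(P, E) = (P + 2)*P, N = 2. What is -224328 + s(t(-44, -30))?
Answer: -224324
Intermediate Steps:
m(P, E) = P*(2 + P) (m(P, E) = (2 + P)*P = P*(2 + P))
t(b, z) = 0 (t(b, z) = z + (-(2 - 1))*z = z + (-1*1)*z = z - z = 0)
Y(q, L) = -2 (Y(q, L) = 0 - 2 = -2)
s(F) = (-2 + F)² (s(F) = (F - 2)² = (-2 + F)²)
-224328 + s(t(-44, -30)) = -224328 + (-2 + 0)² = -224328 + (-2)² = -224328 + 4 = -224324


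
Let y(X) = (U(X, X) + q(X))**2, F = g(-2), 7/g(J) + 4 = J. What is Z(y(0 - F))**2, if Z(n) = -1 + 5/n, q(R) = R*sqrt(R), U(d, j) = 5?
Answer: 383869865634481/653991064416001 + 17573197924800*sqrt(42)/653991064416001 ≈ 0.76111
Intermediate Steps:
g(J) = 7/(-4 + J)
F = -7/6 (F = 7/(-4 - 2) = 7/(-6) = 7*(-1/6) = -7/6 ≈ -1.1667)
q(R) = R**(3/2)
y(X) = (5 + X**(3/2))**2
Z(y(0 - F))**2 = ((5 - (5 + (0 - 1*(-7/6))**(3/2))**2)/((5 + (0 - 1*(-7/6))**(3/2))**2))**2 = ((5 - (5 + (0 + 7/6)**(3/2))**2)/((5 + (0 + 7/6)**(3/2))**2))**2 = ((5 - (5 + (7/6)**(3/2))**2)/((5 + (7/6)**(3/2))**2))**2 = ((5 - (5 + 7*sqrt(42)/36)**2)/((5 + 7*sqrt(42)/36)**2))**2 = ((5 - (5 + 7*sqrt(42)/36)**2)/(5 + 7*sqrt(42)/36)**2)**2 = (5 - (5 + 7*sqrt(42)/36)**2)**2/(5 + 7*sqrt(42)/36)**4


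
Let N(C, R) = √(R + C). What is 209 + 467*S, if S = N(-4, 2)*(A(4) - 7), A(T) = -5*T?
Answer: 209 - 12609*I*√2 ≈ 209.0 - 17832.0*I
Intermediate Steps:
N(C, R) = √(C + R)
S = -27*I*√2 (S = √(-4 + 2)*(-5*4 - 7) = √(-2)*(-20 - 7) = (I*√2)*(-27) = -27*I*√2 ≈ -38.184*I)
209 + 467*S = 209 + 467*(-27*I*√2) = 209 - 12609*I*√2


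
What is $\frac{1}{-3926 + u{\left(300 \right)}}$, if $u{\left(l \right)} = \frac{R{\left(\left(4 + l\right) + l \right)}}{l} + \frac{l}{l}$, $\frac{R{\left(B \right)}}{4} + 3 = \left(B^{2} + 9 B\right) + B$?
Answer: $\frac{75}{76478} \approx 0.00098067$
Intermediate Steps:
$R{\left(B \right)} = -12 + 4 B^{2} + 40 B$ ($R{\left(B \right)} = -12 + 4 \left(\left(B^{2} + 9 B\right) + B\right) = -12 + 4 \left(B^{2} + 10 B\right) = -12 + \left(4 B^{2} + 40 B\right) = -12 + 4 B^{2} + 40 B$)
$u{\left(l \right)} = 1 + \frac{148 + 4 \left(4 + 2 l\right)^{2} + 80 l}{l}$ ($u{\left(l \right)} = \frac{-12 + 4 \left(\left(4 + l\right) + l\right)^{2} + 40 \left(\left(4 + l\right) + l\right)}{l} + \frac{l}{l} = \frac{-12 + 4 \left(4 + 2 l\right)^{2} + 40 \left(4 + 2 l\right)}{l} + 1 = \frac{-12 + 4 \left(4 + 2 l\right)^{2} + \left(160 + 80 l\right)}{l} + 1 = \frac{148 + 4 \left(4 + 2 l\right)^{2} + 80 l}{l} + 1 = 1 + \frac{148 + 4 \left(4 + 2 l\right)^{2} + 80 l}{l}$)
$\frac{1}{-3926 + u{\left(300 \right)}} = \frac{1}{-3926 + \left(145 + 16 \cdot 300 + \frac{212}{300}\right)} = \frac{1}{-3926 + \left(145 + 4800 + 212 \cdot \frac{1}{300}\right)} = \frac{1}{-3926 + \left(145 + 4800 + \frac{53}{75}\right)} = \frac{1}{-3926 + \frac{370928}{75}} = \frac{1}{\frac{76478}{75}} = \frac{75}{76478}$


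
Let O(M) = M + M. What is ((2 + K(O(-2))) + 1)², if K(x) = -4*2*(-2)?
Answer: 361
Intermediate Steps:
O(M) = 2*M
K(x) = 16 (K(x) = -8*(-2) = 16)
((2 + K(O(-2))) + 1)² = ((2 + 16) + 1)² = (18 + 1)² = 19² = 361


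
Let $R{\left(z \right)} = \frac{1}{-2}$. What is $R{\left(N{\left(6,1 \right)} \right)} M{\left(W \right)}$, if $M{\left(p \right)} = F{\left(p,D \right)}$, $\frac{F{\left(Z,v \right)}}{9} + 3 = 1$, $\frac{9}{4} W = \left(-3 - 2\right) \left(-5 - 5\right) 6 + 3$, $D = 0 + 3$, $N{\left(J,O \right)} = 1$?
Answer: $9$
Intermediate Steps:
$R{\left(z \right)} = - \frac{1}{2}$
$D = 3$
$W = \frac{404}{3}$ ($W = \frac{4 \left(\left(-3 - 2\right) \left(-5 - 5\right) 6 + 3\right)}{9} = \frac{4 \left(\left(-5\right) \left(-10\right) 6 + 3\right)}{9} = \frac{4 \left(50 \cdot 6 + 3\right)}{9} = \frac{4 \left(300 + 3\right)}{9} = \frac{4}{9} \cdot 303 = \frac{404}{3} \approx 134.67$)
$F{\left(Z,v \right)} = -18$ ($F{\left(Z,v \right)} = -27 + 9 \cdot 1 = -27 + 9 = -18$)
$M{\left(p \right)} = -18$
$R{\left(N{\left(6,1 \right)} \right)} M{\left(W \right)} = \left(- \frac{1}{2}\right) \left(-18\right) = 9$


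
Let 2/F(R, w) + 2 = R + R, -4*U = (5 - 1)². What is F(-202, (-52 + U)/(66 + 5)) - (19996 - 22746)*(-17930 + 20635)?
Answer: 1510066249/203 ≈ 7.4388e+6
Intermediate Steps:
U = -4 (U = -(5 - 1)²/4 = -¼*4² = -¼*16 = -4)
F(R, w) = 2/(-2 + 2*R) (F(R, w) = 2/(-2 + (R + R)) = 2/(-2 + 2*R))
F(-202, (-52 + U)/(66 + 5)) - (19996 - 22746)*(-17930 + 20635) = 1/(-1 - 202) - (19996 - 22746)*(-17930 + 20635) = 1/(-203) - (-2750)*2705 = -1/203 - 1*(-7438750) = -1/203 + 7438750 = 1510066249/203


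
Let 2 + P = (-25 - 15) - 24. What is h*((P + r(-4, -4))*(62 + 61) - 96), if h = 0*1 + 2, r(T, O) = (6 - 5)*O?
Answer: -17412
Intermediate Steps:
r(T, O) = O (r(T, O) = 1*O = O)
P = -66 (P = -2 + ((-25 - 15) - 24) = -2 + (-40 - 24) = -2 - 64 = -66)
h = 2 (h = 0 + 2 = 2)
h*((P + r(-4, -4))*(62 + 61) - 96) = 2*((-66 - 4)*(62 + 61) - 96) = 2*(-70*123 - 96) = 2*(-8610 - 96) = 2*(-8706) = -17412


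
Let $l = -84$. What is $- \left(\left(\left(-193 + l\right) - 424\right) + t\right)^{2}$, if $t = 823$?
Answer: $-14884$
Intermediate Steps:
$- \left(\left(\left(-193 + l\right) - 424\right) + t\right)^{2} = - \left(\left(\left(-193 - 84\right) - 424\right) + 823\right)^{2} = - \left(\left(-277 - 424\right) + 823\right)^{2} = - \left(-701 + 823\right)^{2} = - 122^{2} = \left(-1\right) 14884 = -14884$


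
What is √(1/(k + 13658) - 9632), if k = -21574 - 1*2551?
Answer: I*√117251502635/3489 ≈ 98.143*I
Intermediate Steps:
k = -24125 (k = -21574 - 2551 = -24125)
√(1/(k + 13658) - 9632) = √(1/(-24125 + 13658) - 9632) = √(1/(-10467) - 9632) = √(-1/10467 - 9632) = √(-100818145/10467) = I*√117251502635/3489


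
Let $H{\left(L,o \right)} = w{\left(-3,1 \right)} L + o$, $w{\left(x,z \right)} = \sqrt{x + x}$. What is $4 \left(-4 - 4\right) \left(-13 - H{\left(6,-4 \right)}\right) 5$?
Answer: $1440 + 960 i \sqrt{6} \approx 1440.0 + 2351.5 i$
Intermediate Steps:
$w{\left(x,z \right)} = \sqrt{2} \sqrt{x}$ ($w{\left(x,z \right)} = \sqrt{2 x} = \sqrt{2} \sqrt{x}$)
$H{\left(L,o \right)} = o + i L \sqrt{6}$ ($H{\left(L,o \right)} = \sqrt{2} \sqrt{-3} L + o = \sqrt{2} i \sqrt{3} L + o = i \sqrt{6} L + o = i L \sqrt{6} + o = o + i L \sqrt{6}$)
$4 \left(-4 - 4\right) \left(-13 - H{\left(6,-4 \right)}\right) 5 = 4 \left(-4 - 4\right) \left(-13 - \left(-4 + i 6 \sqrt{6}\right)\right) 5 = 4 \left(-8\right) \left(-13 - \left(-4 + 6 i \sqrt{6}\right)\right) 5 = - 32 \left(-13 + \left(4 - 6 i \sqrt{6}\right)\right) 5 = - 32 \left(-9 - 6 i \sqrt{6}\right) 5 = \left(288 + 192 i \sqrt{6}\right) 5 = 1440 + 960 i \sqrt{6}$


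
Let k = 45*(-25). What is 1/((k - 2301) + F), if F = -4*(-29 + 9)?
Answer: -1/3346 ≈ -0.00029886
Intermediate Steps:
k = -1125
F = 80 (F = -4*(-20) = 80)
1/((k - 2301) + F) = 1/((-1125 - 2301) + 80) = 1/(-3426 + 80) = 1/(-3346) = -1/3346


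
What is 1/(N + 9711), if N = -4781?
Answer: 1/4930 ≈ 0.00020284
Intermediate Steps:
1/(N + 9711) = 1/(-4781 + 9711) = 1/4930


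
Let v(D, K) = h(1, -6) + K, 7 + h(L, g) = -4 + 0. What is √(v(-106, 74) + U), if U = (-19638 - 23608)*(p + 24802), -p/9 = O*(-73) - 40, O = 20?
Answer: I*√1656408229 ≈ 40699.0*I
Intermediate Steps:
h(L, g) = -11 (h(L, g) = -7 + (-4 + 0) = -7 - 4 = -11)
p = 13500 (p = -9*(20*(-73) - 40) = -9*(-1460 - 40) = -9*(-1500) = 13500)
v(D, K) = -11 + K
U = -1656408292 (U = (-19638 - 23608)*(13500 + 24802) = -43246*38302 = -1656408292)
√(v(-106, 74) + U) = √((-11 + 74) - 1656408292) = √(63 - 1656408292) = √(-1656408229) = I*√1656408229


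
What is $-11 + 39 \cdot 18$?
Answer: $691$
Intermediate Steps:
$-11 + 39 \cdot 18 = -11 + 702 = 691$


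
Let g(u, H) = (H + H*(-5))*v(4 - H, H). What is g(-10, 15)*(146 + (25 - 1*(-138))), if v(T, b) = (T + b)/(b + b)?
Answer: -2472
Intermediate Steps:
v(T, b) = (T + b)/(2*b) (v(T, b) = (T + b)/((2*b)) = (T + b)*(1/(2*b)) = (T + b)/(2*b))
g(u, H) = -8 (g(u, H) = (H + H*(-5))*(((4 - H) + H)/(2*H)) = (H - 5*H)*((1/2)*4/H) = (-4*H)*(2/H) = -8)
g(-10, 15)*(146 + (25 - 1*(-138))) = -8*(146 + (25 - 1*(-138))) = -8*(146 + (25 + 138)) = -8*(146 + 163) = -8*309 = -2472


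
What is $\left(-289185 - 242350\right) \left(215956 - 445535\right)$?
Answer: $122029273765$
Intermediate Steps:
$\left(-289185 - 242350\right) \left(215956 - 445535\right) = \left(-531535\right) \left(-229579\right) = 122029273765$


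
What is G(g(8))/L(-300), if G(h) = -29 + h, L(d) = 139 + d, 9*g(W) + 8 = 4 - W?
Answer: 13/69 ≈ 0.18841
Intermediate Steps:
g(W) = -4/9 - W/9 (g(W) = -8/9 + (4 - W)/9 = -8/9 + (4/9 - W/9) = -4/9 - W/9)
G(g(8))/L(-300) = (-29 + (-4/9 - ⅑*8))/(139 - 300) = (-29 + (-4/9 - 8/9))/(-161) = (-29 - 4/3)*(-1/161) = -91/3*(-1/161) = 13/69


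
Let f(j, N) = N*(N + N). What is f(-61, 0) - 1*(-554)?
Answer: 554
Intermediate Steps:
f(j, N) = 2*N² (f(j, N) = N*(2*N) = 2*N²)
f(-61, 0) - 1*(-554) = 2*0² - 1*(-554) = 2*0 + 554 = 0 + 554 = 554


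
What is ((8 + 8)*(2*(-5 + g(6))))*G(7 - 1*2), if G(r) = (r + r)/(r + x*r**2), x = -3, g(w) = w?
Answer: -32/7 ≈ -4.5714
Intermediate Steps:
G(r) = 2*r/(r - 3*r**2) (G(r) = (r + r)/(r - 3*r**2) = (2*r)/(r - 3*r**2) = 2*r/(r - 3*r**2))
((8 + 8)*(2*(-5 + g(6))))*G(7 - 1*2) = ((8 + 8)*(2*(-5 + 6)))*(2/(1 - 3*(7 - 1*2))) = (16*(2*1))*(2/(1 - 3*(7 - 2))) = (16*2)*(2/(1 - 3*5)) = 32*(2/(1 - 15)) = 32*(2/(-14)) = 32*(2*(-1/14)) = 32*(-1/7) = -32/7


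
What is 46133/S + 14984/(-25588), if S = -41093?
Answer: -449047179/262871921 ≈ -1.7082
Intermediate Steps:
46133/S + 14984/(-25588) = 46133/(-41093) + 14984/(-25588) = 46133*(-1/41093) + 14984*(-1/25588) = -46133/41093 - 3746/6397 = -449047179/262871921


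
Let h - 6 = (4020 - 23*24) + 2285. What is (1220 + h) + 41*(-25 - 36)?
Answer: 4478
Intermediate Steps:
h = 5759 (h = 6 + ((4020 - 23*24) + 2285) = 6 + ((4020 - 552) + 2285) = 6 + (3468 + 2285) = 6 + 5753 = 5759)
(1220 + h) + 41*(-25 - 36) = (1220 + 5759) + 41*(-25 - 36) = 6979 + 41*(-61) = 6979 - 2501 = 4478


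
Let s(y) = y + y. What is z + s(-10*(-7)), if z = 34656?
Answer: 34796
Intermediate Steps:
s(y) = 2*y
z + s(-10*(-7)) = 34656 + 2*(-10*(-7)) = 34656 + 2*70 = 34656 + 140 = 34796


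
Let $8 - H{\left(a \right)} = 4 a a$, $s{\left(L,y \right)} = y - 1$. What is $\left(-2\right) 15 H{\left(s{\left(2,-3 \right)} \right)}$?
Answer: $1680$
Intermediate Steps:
$s{\left(L,y \right)} = -1 + y$ ($s{\left(L,y \right)} = y - 1 = -1 + y$)
$H{\left(a \right)} = 8 - 4 a^{2}$ ($H{\left(a \right)} = 8 - 4 a a = 8 - 4 a^{2}$)
$\left(-2\right) 15 H{\left(s{\left(2,-3 \right)} \right)} = \left(-2\right) 15 \left(8 - 4 \left(-1 - 3\right)^{2}\right) = - 30 \left(8 - 4 \left(-4\right)^{2}\right) = - 30 \left(8 - 64\right) = \left(-30\right) \left(-56\right) = 1680$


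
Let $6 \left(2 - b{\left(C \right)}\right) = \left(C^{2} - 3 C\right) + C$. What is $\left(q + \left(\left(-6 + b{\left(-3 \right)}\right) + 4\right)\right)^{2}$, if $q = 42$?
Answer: $\frac{6241}{4} \approx 1560.3$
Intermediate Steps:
$b{\left(C \right)} = 2 - \frac{C^{2}}{6} + \frac{C}{3}$ ($b{\left(C \right)} = 2 - \frac{\left(C^{2} - 3 C\right) + C}{6} = 2 - \frac{C^{2} - 2 C}{6} = 2 - \left(- \frac{C}{3} + \frac{C^{2}}{6}\right) = 2 - \frac{C^{2}}{6} + \frac{C}{3}$)
$\left(q + \left(\left(-6 + b{\left(-3 \right)}\right) + 4\right)\right)^{2} = \left(42 + \left(\left(-6 + \left(2 - \frac{\left(-3\right)^{2}}{6} + \frac{1}{3} \left(-3\right)\right)\right) + 4\right)\right)^{2} = \left(42 + \left(\left(-6 - \frac{1}{2}\right) + 4\right)\right)^{2} = \left(42 + \left(- \frac{13}{2} + 4\right)\right)^{2} = \left(42 - \frac{5}{2}\right)^{2} = \left(\frac{79}{2}\right)^{2} = \frac{6241}{4}$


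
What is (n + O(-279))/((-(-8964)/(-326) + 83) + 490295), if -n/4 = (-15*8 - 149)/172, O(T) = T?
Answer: -477916/859216669 ≈ -0.00055622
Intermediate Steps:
n = 269/43 (n = -4*(-15*8 - 149)/172 = -(-120 - 149)/43 = -(-269)/43 = -4*(-269/172) = 269/43 ≈ 6.2558)
(n + O(-279))/((-(-8964)/(-326) + 83) + 490295) = (269/43 - 279)/((-(-8964)/(-326) + 83) + 490295) = -11728/(43*((-(-8964)*(-1)/326 + 83) + 490295)) = -11728/(43*((-332*27/326 + 83) + 490295)) = -11728/(43*((-4482/163 + 83) + 490295)) = -11728/(43*(9047/163 + 490295)) = -11728/(43*79927132/163) = -11728/43*163/79927132 = -477916/859216669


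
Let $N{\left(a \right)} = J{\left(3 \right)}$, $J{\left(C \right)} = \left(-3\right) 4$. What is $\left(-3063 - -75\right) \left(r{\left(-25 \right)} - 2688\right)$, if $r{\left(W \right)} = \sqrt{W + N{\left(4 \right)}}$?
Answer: $8031744 - 2988 i \sqrt{37} \approx 8.0317 \cdot 10^{6} - 18175.0 i$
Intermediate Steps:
$J{\left(C \right)} = -12$
$N{\left(a \right)} = -12$
$r{\left(W \right)} = \sqrt{-12 + W}$ ($r{\left(W \right)} = \sqrt{W - 12} = \sqrt{-12 + W}$)
$\left(-3063 - -75\right) \left(r{\left(-25 \right)} - 2688\right) = \left(-3063 - -75\right) \left(\sqrt{-12 - 25} - 2688\right) = \left(-3063 + \left(96 - 21\right)\right) \left(\sqrt{-37} - 2688\right) = \left(-3063 + 75\right) \left(i \sqrt{37} - 2688\right) = - 2988 \left(-2688 + i \sqrt{37}\right) = 8031744 - 2988 i \sqrt{37}$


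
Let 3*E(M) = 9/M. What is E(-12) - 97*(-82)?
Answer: 31815/4 ≈ 7953.8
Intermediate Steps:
E(M) = 3/M (E(M) = (9/M)/3 = 3/M)
E(-12) - 97*(-82) = 3/(-12) - 97*(-82) = 3*(-1/12) + 7954 = -¼ + 7954 = 31815/4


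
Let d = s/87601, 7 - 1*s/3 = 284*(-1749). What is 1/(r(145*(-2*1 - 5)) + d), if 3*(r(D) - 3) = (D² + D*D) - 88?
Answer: 15459/10617354734 ≈ 1.4560e-6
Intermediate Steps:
s = 1490169 (s = 21 - 852*(-1749) = 21 - 3*(-496716) = 21 + 1490148 = 1490169)
r(D) = -79/3 + 2*D²/3 (r(D) = 3 + ((D² + D*D) - 88)/3 = 3 + ((D² + D²) - 88)/3 = 3 + (2*D² - 88)/3 = 3 + (-88 + 2*D²)/3 = 3 + (-88/3 + 2*D²/3) = -79/3 + 2*D²/3)
d = 87657/5153 (d = 1490169/87601 = 1490169*(1/87601) = 87657/5153 ≈ 17.011)
1/(r(145*(-2*1 - 5)) + d) = 1/((-79/3 + 2*(145*(-2*1 - 5))²/3) + 87657/5153) = 1/((-79/3 + 2*(145*(-2 - 5))²/3) + 87657/5153) = 1/((-79/3 + 2*(145*(-7))²/3) + 87657/5153) = 1/((-79/3 + (⅔)*(-1015)²) + 87657/5153) = 1/((-79/3 + (⅔)*1030225) + 87657/5153) = 1/((-79/3 + 2060450/3) + 87657/5153) = 1/(2060371/3 + 87657/5153) = 1/(10617354734/15459) = 15459/10617354734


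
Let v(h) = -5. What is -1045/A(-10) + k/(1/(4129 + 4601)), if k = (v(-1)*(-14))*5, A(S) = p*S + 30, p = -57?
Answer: 366659791/120 ≈ 3.0555e+6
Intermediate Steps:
A(S) = 30 - 57*S (A(S) = -57*S + 30 = 30 - 57*S)
k = 350 (k = -5*(-14)*5 = 70*5 = 350)
-1045/A(-10) + k/(1/(4129 + 4601)) = -1045/(30 - 57*(-10)) + 350/(1/(4129 + 4601)) = -1045/(30 + 570) + 350/(1/8730) = -1045/600 + 350/(1/8730) = -1045*1/600 + 350*8730 = -209/120 + 3055500 = 366659791/120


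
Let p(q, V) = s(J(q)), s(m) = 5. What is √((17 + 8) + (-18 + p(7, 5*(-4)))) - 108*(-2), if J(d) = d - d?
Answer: 216 + 2*√3 ≈ 219.46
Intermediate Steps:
J(d) = 0
p(q, V) = 5
√((17 + 8) + (-18 + p(7, 5*(-4)))) - 108*(-2) = √((17 + 8) + (-18 + 5)) - 108*(-2) = √(25 - 13) + 216 = √12 + 216 = 2*√3 + 216 = 216 + 2*√3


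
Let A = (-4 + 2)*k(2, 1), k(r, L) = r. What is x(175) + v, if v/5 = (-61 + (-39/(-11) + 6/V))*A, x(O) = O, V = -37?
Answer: 540225/407 ≈ 1327.3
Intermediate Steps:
A = -4 (A = (-4 + 2)*2 = -2*2 = -4)
v = 469000/407 (v = 5*((-61 + (-39/(-11) + 6/(-37)))*(-4)) = 5*((-61 + (-39*(-1/11) + 6*(-1/37)))*(-4)) = 5*((-61 + (39/11 - 6/37))*(-4)) = 5*((-61 + 1377/407)*(-4)) = 5*(-23450/407*(-4)) = 5*(93800/407) = 469000/407 ≈ 1152.3)
x(175) + v = 175 + 469000/407 = 540225/407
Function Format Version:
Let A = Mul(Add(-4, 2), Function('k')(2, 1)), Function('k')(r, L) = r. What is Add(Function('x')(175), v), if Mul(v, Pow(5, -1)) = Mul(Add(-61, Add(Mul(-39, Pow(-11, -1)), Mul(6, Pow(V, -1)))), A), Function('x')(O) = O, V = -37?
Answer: Rational(540225, 407) ≈ 1327.3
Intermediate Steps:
A = -4 (A = Mul(Add(-4, 2), 2) = Mul(-2, 2) = -4)
v = Rational(469000, 407) (v = Mul(5, Mul(Add(-61, Add(Mul(-39, Pow(-11, -1)), Mul(6, Pow(-37, -1)))), -4)) = Mul(5, Mul(Add(-61, Add(Mul(-39, Rational(-1, 11)), Mul(6, Rational(-1, 37)))), -4)) = Mul(5, Mul(Add(-61, Add(Rational(39, 11), Rational(-6, 37))), -4)) = Mul(5, Mul(Add(-61, Rational(1377, 407)), -4)) = Mul(5, Mul(Rational(-23450, 407), -4)) = Mul(5, Rational(93800, 407)) = Rational(469000, 407) ≈ 1152.3)
Add(Function('x')(175), v) = Add(175, Rational(469000, 407)) = Rational(540225, 407)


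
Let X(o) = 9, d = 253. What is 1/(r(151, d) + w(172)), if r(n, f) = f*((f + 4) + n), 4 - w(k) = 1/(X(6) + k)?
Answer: 181/18684267 ≈ 9.6873e-6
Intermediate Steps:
w(k) = 4 - 1/(9 + k)
r(n, f) = f*(4 + f + n) (r(n, f) = f*((4 + f) + n) = f*(4 + f + n))
1/(r(151, d) + w(172)) = 1/(253*(4 + 253 + 151) + (35 + 4*172)/(9 + 172)) = 1/(253*408 + (35 + 688)/181) = 1/(103224 + (1/181)*723) = 1/(103224 + 723/181) = 1/(18684267/181) = 181/18684267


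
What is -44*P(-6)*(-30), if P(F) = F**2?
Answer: 47520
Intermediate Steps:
-44*P(-6)*(-30) = -44*(-6)**2*(-30) = -44*36*(-30) = -1584*(-30) = 47520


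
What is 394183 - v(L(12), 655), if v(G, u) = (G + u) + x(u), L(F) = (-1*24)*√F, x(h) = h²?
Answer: -35497 + 48*√3 ≈ -35414.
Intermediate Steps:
L(F) = -24*√F
v(G, u) = G + u + u² (v(G, u) = (G + u) + u² = G + u + u²)
394183 - v(L(12), 655) = 394183 - (-48*√3 + 655 + 655²) = 394183 - (-48*√3 + 655 + 429025) = 394183 - (429680 - 48*√3) = 394183 + (-429680 + 48*√3) = -35497 + 48*√3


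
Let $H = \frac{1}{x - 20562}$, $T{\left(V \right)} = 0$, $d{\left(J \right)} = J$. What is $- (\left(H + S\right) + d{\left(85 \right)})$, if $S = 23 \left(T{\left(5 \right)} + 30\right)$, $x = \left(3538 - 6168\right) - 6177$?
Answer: $- \frac{22760974}{29369} \approx -775.0$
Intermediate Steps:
$x = -8807$ ($x = -2630 - 6177 = -8807$)
$H = - \frac{1}{29369}$ ($H = \frac{1}{-8807 - 20562} = \frac{1}{-29369} = - \frac{1}{29369} \approx -3.405 \cdot 10^{-5}$)
$S = 690$ ($S = 23 \left(0 + 30\right) = 23 \cdot 30 = 690$)
$- (\left(H + S\right) + d{\left(85 \right)}) = - (\left(- \frac{1}{29369} + 690\right) + 85) = - (\frac{20264609}{29369} + 85) = \left(-1\right) \frac{22760974}{29369} = - \frac{22760974}{29369}$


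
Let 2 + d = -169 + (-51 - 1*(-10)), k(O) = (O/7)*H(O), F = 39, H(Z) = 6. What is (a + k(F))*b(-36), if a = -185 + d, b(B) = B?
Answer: 91620/7 ≈ 13089.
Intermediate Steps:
k(O) = 6*O/7 (k(O) = (O/7)*6 = 6*O/7)
d = -212 (d = -2 + (-169 + (-51 - 1*(-10))) = -2 + (-169 + (-51 + 10)) = -2 + (-169 - 41) = -2 - 210 = -212)
a = -397 (a = -185 - 212 = -397)
(a + k(F))*b(-36) = (-397 + (6/7)*39)*(-36) = (-397 + 234/7)*(-36) = -2545/7*(-36) = 91620/7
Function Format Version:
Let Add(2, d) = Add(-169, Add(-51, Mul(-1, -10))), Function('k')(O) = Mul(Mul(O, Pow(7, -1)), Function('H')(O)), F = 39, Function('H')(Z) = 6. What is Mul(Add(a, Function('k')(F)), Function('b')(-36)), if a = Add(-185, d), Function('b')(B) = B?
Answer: Rational(91620, 7) ≈ 13089.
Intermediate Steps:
Function('k')(O) = Mul(Rational(6, 7), O) (Function('k')(O) = Mul(Mul(O, Pow(7, -1)), 6) = Mul(Mul(O, Rational(1, 7)), 6) = Mul(Mul(Rational(1, 7), O), 6) = Mul(Rational(6, 7), O))
d = -212 (d = Add(-2, Add(-169, Add(-51, Mul(-1, -10)))) = Add(-2, Add(-169, Add(-51, 10))) = Add(-2, Add(-169, -41)) = Add(-2, -210) = -212)
a = -397 (a = Add(-185, -212) = -397)
Mul(Add(a, Function('k')(F)), Function('b')(-36)) = Mul(Add(-397, Mul(Rational(6, 7), 39)), -36) = Mul(Add(-397, Rational(234, 7)), -36) = Mul(Rational(-2545, 7), -36) = Rational(91620, 7)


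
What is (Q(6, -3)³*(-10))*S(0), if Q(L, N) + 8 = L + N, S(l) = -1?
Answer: -1250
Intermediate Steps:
Q(L, N) = -8 + L + N (Q(L, N) = -8 + (L + N) = -8 + L + N)
(Q(6, -3)³*(-10))*S(0) = ((-8 + 6 - 3)³*(-10))*(-1) = ((-5)³*(-10))*(-1) = -125*(-10)*(-1) = 1250*(-1) = -1250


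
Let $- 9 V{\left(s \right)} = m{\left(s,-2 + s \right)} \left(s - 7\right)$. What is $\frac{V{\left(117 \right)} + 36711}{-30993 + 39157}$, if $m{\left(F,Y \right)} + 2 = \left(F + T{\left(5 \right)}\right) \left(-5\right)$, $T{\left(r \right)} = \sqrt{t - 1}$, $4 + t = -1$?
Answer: $\frac{394969}{73476} + \frac{275 i \sqrt{6}}{36738} \approx 5.3755 + 0.018335 i$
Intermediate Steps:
$t = -5$ ($t = -4 - 1 = -5$)
$T{\left(r \right)} = i \sqrt{6}$ ($T{\left(r \right)} = \sqrt{-5 - 1} = \sqrt{-6} = i \sqrt{6}$)
$m{\left(F,Y \right)} = -2 - 5 F - 5 i \sqrt{6}$ ($m{\left(F,Y \right)} = -2 + \left(F + i \sqrt{6}\right) \left(-5\right) = -2 - \left(5 F + 5 i \sqrt{6}\right) = -2 - 5 F - 5 i \sqrt{6}$)
$V{\left(s \right)} = - \frac{\left(-7 + s\right) \left(-2 - 5 s - 5 i \sqrt{6}\right)}{9}$ ($V{\left(s \right)} = - \frac{\left(-2 - 5 s - 5 i \sqrt{6}\right) \left(s - 7\right)}{9} = - \frac{\left(-2 - 5 s - 5 i \sqrt{6}\right) \left(-7 + s\right)}{9} = - \frac{\left(-7 + s\right) \left(-2 - 5 s - 5 i \sqrt{6}\right)}{9}$)
$\frac{V{\left(117 \right)} + 36711}{-30993 + 39157} = \frac{\frac{\left(-7 + 117\right) \left(2 + 5 \cdot 117 + 5 i \sqrt{6}\right)}{9} + 36711}{-30993 + 39157} = \frac{\frac{1}{9} \cdot 110 \left(2 + 585 + 5 i \sqrt{6}\right) + 36711}{8164} = \left(\frac{1}{9} \cdot 110 \left(587 + 5 i \sqrt{6}\right) + 36711\right) \frac{1}{8164} = \left(\left(\frac{64570}{9} + \frac{550 i \sqrt{6}}{9}\right) + 36711\right) \frac{1}{8164} = \left(\frac{394969}{9} + \frac{550 i \sqrt{6}}{9}\right) \frac{1}{8164} = \frac{394969}{73476} + \frac{275 i \sqrt{6}}{36738}$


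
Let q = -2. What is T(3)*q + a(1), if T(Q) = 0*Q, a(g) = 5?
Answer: 5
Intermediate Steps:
T(Q) = 0
T(3)*q + a(1) = 0*(-2) + 5 = 0 + 5 = 5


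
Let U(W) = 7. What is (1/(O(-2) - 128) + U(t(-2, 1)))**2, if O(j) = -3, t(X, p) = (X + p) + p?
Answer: 839056/17161 ≈ 48.893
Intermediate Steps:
t(X, p) = X + 2*p
(1/(O(-2) - 128) + U(t(-2, 1)))**2 = (1/(-3 - 128) + 7)**2 = (1/(-131) + 7)**2 = (-1/131 + 7)**2 = (916/131)**2 = 839056/17161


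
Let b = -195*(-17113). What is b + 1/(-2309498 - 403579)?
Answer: 9053632906694/2713077 ≈ 3.3370e+6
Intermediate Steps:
b = 3337035
b + 1/(-2309498 - 403579) = 3337035 + 1/(-2309498 - 403579) = 3337035 + 1/(-2713077) = 3337035 - 1/2713077 = 9053632906694/2713077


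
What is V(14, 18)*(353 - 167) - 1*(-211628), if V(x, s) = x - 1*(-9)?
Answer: 215906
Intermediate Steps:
V(x, s) = 9 + x (V(x, s) = x + 9 = 9 + x)
V(14, 18)*(353 - 167) - 1*(-211628) = (9 + 14)*(353 - 167) - 1*(-211628) = 23*186 + 211628 = 4278 + 211628 = 215906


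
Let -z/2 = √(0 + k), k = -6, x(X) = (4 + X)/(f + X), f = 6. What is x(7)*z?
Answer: -22*I*√6/13 ≈ -4.1453*I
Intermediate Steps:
x(X) = (4 + X)/(6 + X)
z = -2*I*√6 (z = -2*√(0 - 6) = -2*I*√6 ≈ -4.899*I)
x(7)*z = ((4 + 7)/(6 + 7))*(-2*I*√6) = (11/13)*(-2*I*√6) = ((1/13)*11)*(-2*I*√6) = 11*(-2*I*√6)/13 = -22*I*√6/13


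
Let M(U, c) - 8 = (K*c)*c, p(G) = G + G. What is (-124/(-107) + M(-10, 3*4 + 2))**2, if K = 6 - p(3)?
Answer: 960400/11449 ≈ 83.885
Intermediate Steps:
p(G) = 2*G
K = 0 (K = 6 - 2*3 = 6 - 1*6 = 6 - 6 = 0)
M(U, c) = 8 (M(U, c) = 8 + (0*c)*c = 8 + 0*c = 8 + 0 = 8)
(-124/(-107) + M(-10, 3*4 + 2))**2 = (-124/(-107) + 8)**2 = (-124*(-1/107) + 8)**2 = (124/107 + 8)**2 = (980/107)**2 = 960400/11449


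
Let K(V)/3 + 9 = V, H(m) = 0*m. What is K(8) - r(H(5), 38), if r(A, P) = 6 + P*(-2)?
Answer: 67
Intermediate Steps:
H(m) = 0
K(V) = -27 + 3*V
r(A, P) = 6 - 2*P
K(8) - r(H(5), 38) = (-27 + 3*8) - (6 - 2*38) = (-27 + 24) - (6 - 76) = -3 - 1*(-70) = -3 + 70 = 67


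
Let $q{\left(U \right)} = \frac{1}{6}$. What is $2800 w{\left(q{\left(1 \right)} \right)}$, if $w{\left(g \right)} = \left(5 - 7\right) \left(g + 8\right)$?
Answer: $- \frac{137200}{3} \approx -45733.0$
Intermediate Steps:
$q{\left(U \right)} = \frac{1}{6}$
$w{\left(g \right)} = -16 - 2 g$ ($w{\left(g \right)} = - 2 \left(8 + g\right) = -16 - 2 g$)
$2800 w{\left(q{\left(1 \right)} \right)} = 2800 \left(-16 - \frac{1}{3}\right) = 2800 \left(- \frac{49}{3}\right) = - \frac{137200}{3}$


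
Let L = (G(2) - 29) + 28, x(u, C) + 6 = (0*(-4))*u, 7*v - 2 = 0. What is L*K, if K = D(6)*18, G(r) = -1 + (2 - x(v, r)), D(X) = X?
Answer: 648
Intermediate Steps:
v = 2/7 (v = 2/7 + (⅐)*0 = 2/7 + 0 = 2/7 ≈ 0.28571)
x(u, C) = -6 (x(u, C) = -6 + (0*(-4))*u = -6 + 0*u = -6 + 0 = -6)
G(r) = 7 (G(r) = -1 + (2 - 1*(-6)) = -1 + (2 + 6) = -1 + 8 = 7)
K = 108 (K = 6*18 = 108)
L = 6 (L = (7 - 29) + 28 = -22 + 28 = 6)
L*K = 6*108 = 648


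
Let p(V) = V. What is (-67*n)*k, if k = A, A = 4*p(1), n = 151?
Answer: -40468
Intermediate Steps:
A = 4 (A = 4*1 = 4)
k = 4
(-67*n)*k = -67*151*4 = -10117*4 = -40468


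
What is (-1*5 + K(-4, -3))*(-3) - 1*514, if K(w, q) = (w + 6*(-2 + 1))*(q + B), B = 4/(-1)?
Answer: -709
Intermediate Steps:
B = -4 (B = 4*(-1) = -4)
K(w, q) = (-6 + w)*(-4 + q) (K(w, q) = (w + 6*(-2 + 1))*(q - 4) = (w + 6*(-1))*(-4 + q) = (w - 6)*(-4 + q) = (-6 + w)*(-4 + q))
(-1*5 + K(-4, -3))*(-3) - 1*514 = (-1*5 + (24 - 6*(-3) - 4*(-4) - 3*(-4)))*(-3) - 1*514 = (-5 + (24 + 18 + 16 + 12))*(-3) - 514 = (-5 + 70)*(-3) - 514 = 65*(-3) - 514 = -195 - 514 = -709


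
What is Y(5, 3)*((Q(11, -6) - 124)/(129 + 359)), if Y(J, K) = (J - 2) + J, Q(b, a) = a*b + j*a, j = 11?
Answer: -256/61 ≈ -4.1967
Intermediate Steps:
Q(b, a) = 11*a + a*b (Q(b, a) = a*b + 11*a = 11*a + a*b)
Y(J, K) = -2 + 2*J (Y(J, K) = (-2 + J) + J = -2 + 2*J)
Y(5, 3)*((Q(11, -6) - 124)/(129 + 359)) = (-2 + 2*5)*((-6*(11 + 11) - 124)/(129 + 359)) = (-2 + 10)*((-6*22 - 124)/488) = 8*((-132 - 124)*(1/488)) = 8*(-256*1/488) = 8*(-32/61) = -256/61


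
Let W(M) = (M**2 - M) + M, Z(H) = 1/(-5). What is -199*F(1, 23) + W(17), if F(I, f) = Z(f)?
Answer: 1644/5 ≈ 328.80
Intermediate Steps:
Z(H) = -1/5
W(M) = M**2
F(I, f) = -1/5
-199*F(1, 23) + W(17) = -199*(-1/5) + 17**2 = 199/5 + 289 = 1644/5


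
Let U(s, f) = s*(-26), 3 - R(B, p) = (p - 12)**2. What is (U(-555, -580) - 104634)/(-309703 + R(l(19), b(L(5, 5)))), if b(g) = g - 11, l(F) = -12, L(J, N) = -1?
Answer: 22551/77569 ≈ 0.29072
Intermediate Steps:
b(g) = -11 + g
R(B, p) = 3 - (-12 + p)**2 (R(B, p) = 3 - (p - 12)**2 = 3 - (-12 + p)**2)
U(s, f) = -26*s
(U(-555, -580) - 104634)/(-309703 + R(l(19), b(L(5, 5)))) = (-26*(-555) - 104634)/(-309703 + (3 - (-12 + (-11 - 1))**2)) = (14430 - 104634)/(-309703 + (3 - (-12 - 12)**2)) = -90204/(-309703 + (3 - 1*(-24)**2)) = -90204/(-309703 + (3 - 1*576)) = -90204/(-309703 + (3 - 576)) = -90204/(-309703 - 573) = -90204/(-310276) = -90204*(-1/310276) = 22551/77569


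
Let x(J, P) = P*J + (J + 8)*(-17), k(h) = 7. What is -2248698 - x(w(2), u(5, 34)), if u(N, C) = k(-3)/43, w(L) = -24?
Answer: -96705542/43 ≈ -2.2490e+6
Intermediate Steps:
u(N, C) = 7/43
x(J, P) = -136 - 17*J + J*P (x(J, P) = J*P + (8 + J)*(-17) = J*P + (-136 - 17*J) = -136 - 17*J + J*P)
-2248698 - x(w(2), u(5, 34)) = -2248698 - (-136 - 17*(-24) - 24*7/43) = -2248698 - (-136 + 408 - 168/43) = -2248698 - 1*11528/43 = -2248698 - 11528/43 = -96705542/43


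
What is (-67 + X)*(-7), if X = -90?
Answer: 1099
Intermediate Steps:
(-67 + X)*(-7) = (-67 - 90)*(-7) = -157*(-7) = 1099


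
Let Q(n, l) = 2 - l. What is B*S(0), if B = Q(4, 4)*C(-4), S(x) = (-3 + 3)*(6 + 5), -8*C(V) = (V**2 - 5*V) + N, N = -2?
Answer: 0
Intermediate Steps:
C(V) = 1/4 - V**2/8 + 5*V/8 (C(V) = -((V**2 - 5*V) - 2)/8 = -(-2 + V**2 - 5*V)/8 = 1/4 - V**2/8 + 5*V/8)
S(x) = 0 (S(x) = 0*11 = 0)
B = 17/2 (B = (2 - 1*4)*(1/4 - 1/8*(-4)**2 + (5/8)*(-4)) = (2 - 4)*(1/4 - 1/8*16 - 5/2) = -2*(1/4 - 2 - 5/2) = -2*(-17/4) = 17/2 ≈ 8.5000)
B*S(0) = (17/2)*0 = 0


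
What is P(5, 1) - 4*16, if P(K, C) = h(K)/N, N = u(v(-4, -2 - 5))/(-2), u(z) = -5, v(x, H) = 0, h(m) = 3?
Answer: -314/5 ≈ -62.800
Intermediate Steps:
N = 5/2 (N = -5/(-2) = -5*(-½) = 5/2 ≈ 2.5000)
P(K, C) = 6/5 (P(K, C) = 3/(5/2) = 3*(⅖) = 6/5)
P(5, 1) - 4*16 = 6/5 - 4*16 = 6/5 - 64 = -314/5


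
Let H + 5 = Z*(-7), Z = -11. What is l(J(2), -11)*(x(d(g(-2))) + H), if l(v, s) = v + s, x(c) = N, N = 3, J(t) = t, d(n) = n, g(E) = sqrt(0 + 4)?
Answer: -675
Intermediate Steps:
g(E) = 2 (g(E) = sqrt(4) = 2)
x(c) = 3
l(v, s) = s + v
H = 72 (H = -5 - 11*(-7) = -5 + 77 = 72)
l(J(2), -11)*(x(d(g(-2))) + H) = (-11 + 2)*(3 + 72) = -9*75 = -675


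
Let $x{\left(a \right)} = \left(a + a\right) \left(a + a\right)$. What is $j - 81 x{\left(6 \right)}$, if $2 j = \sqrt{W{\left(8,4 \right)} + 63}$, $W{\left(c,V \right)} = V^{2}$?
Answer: $-11664 + \frac{\sqrt{79}}{2} \approx -11660.0$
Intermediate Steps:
$x{\left(a \right)} = 4 a^{2}$ ($x{\left(a \right)} = 2 a 2 a = 4 a^{2}$)
$j = \frac{\sqrt{79}}{2}$ ($j = \frac{\sqrt{4^{2} + 63}}{2} = \frac{\sqrt{16 + 63}}{2} = \frac{\sqrt{79}}{2} \approx 4.4441$)
$j - 81 x{\left(6 \right)} = \frac{\sqrt{79}}{2} - 81 \cdot 4 \cdot 6^{2} = \frac{\sqrt{79}}{2} - 81 \cdot 4 \cdot 36 = \frac{\sqrt{79}}{2} - 11664 = -11664 + \frac{\sqrt{79}}{2}$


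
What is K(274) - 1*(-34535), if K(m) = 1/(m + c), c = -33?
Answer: 8322936/241 ≈ 34535.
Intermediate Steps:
K(m) = 1/(-33 + m) (K(m) = 1/(m - 33) = 1/(-33 + m))
K(274) - 1*(-34535) = 1/(-33 + 274) - 1*(-34535) = 1/241 + 34535 = 8322936/241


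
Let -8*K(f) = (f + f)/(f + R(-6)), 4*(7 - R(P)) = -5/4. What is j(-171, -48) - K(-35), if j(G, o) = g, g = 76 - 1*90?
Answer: -6062/443 ≈ -13.684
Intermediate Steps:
R(P) = 117/16 (R(P) = 7 - (-5)/(4*4) = 7 - 1/4*(-5/4) = 7 + 5/16 = 117/16)
g = -14 (g = 76 - 90 = -14)
j(G, o) = -14
K(f) = -f/(4*(117/16 + f)) (K(f) = -(f + f)/(8*(f + 117/16)) = -2*f/(8*(117/16 + f)) = -f/(4*(117/16 + f)))
j(-171, -48) - K(-35) = -14 - (-4)*(-35)/(117 + 16*(-35)) = -14 - (-4)*(-35)/(117 - 560) = -14 - (-4)*(-35)/(-443) = -14 - (-4)*(-35)*(-1)/443 = -14 - 1*(-140/443) = -14 + 140/443 = -6062/443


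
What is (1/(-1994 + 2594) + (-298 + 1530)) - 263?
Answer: 581401/600 ≈ 969.00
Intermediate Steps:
(1/(-1994 + 2594) + (-298 + 1530)) - 263 = (1/600 + 1232) - 263 = 739201/600 - 263 = 581401/600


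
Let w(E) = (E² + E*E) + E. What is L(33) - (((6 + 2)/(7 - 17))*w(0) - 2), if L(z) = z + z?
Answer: 68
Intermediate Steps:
w(E) = E + 2*E² (w(E) = (E² + E²) + E = 2*E² + E = E + 2*E²)
L(z) = 2*z
L(33) - (((6 + 2)/(7 - 17))*w(0) - 2) = 2*33 - (((6 + 2)/(7 - 17))*(0*(1 + 2*0)) - 2) = 66 - ((8/(-10))*(0*(1 + 0)) - 2) = 66 - ((8*(-⅒))*(0*1) - 2) = 66 - (-⅘*0 - 2) = 66 - (0 - 2) = 66 - 1*(-2) = 66 + 2 = 68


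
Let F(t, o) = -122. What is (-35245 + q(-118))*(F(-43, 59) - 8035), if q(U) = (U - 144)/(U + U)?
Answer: 33923160303/118 ≈ 2.8748e+8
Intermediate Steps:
q(U) = (-144 + U)/(2*U) (q(U) = (-144 + U)/((2*U)) = (-144 + U)*(1/(2*U)) = (-144 + U)/(2*U))
(-35245 + q(-118))*(F(-43, 59) - 8035) = (-35245 + (½)*(-144 - 118)/(-118))*(-122 - 8035) = (-35245 + (½)*(-1/118)*(-262))*(-8157) = (-35245 + 131/118)*(-8157) = -4158779/118*(-8157) = 33923160303/118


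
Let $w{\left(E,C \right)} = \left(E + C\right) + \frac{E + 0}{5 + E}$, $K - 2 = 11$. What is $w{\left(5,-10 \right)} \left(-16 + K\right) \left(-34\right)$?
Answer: $-459$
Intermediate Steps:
$K = 13$ ($K = 2 + 11 = 13$)
$w{\left(E,C \right)} = C + E + \frac{E}{5 + E}$ ($w{\left(E,C \right)} = \left(C + E\right) + \frac{E}{5 + E} = C + E + \frac{E}{5 + E}$)
$w{\left(5,-10 \right)} \left(-16 + K\right) \left(-34\right) = \frac{5^{2} + 5 \left(-10\right) + 6 \cdot 5 - 50}{5 + 5} \left(-16 + 13\right) \left(-34\right) = \frac{25 - 50 + 30 - 50}{10} \left(-3\right) \left(-34\right) = \frac{1}{10} \left(-45\right) \left(-3\right) \left(-34\right) = \left(- \frac{9}{2}\right) \left(-3\right) \left(-34\right) = \frac{27}{2} \left(-34\right) = -459$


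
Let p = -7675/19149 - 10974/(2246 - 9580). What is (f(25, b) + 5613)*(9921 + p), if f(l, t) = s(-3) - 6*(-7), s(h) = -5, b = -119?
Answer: 3936487351707650/70219383 ≈ 5.6060e+7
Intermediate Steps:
p = 76926338/70219383 (p = -7675*1/19149 - 10974/(-7334) = -7675/19149 - 10974*(-1/7334) = -7675/19149 + 5487/3667 = 76926338/70219383 ≈ 1.0955)
f(l, t) = 37 (f(l, t) = -5 - 6*(-7) = -5 + 42 = 37)
(f(25, b) + 5613)*(9921 + p) = (37 + 5613)*(9921 + 76926338/70219383) = 5650*(696723425081/70219383) = 3936487351707650/70219383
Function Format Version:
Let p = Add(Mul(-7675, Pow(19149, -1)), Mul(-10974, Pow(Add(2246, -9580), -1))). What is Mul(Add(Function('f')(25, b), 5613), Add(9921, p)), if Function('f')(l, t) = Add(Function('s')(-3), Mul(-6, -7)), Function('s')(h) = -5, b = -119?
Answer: Rational(3936487351707650, 70219383) ≈ 5.6060e+7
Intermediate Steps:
p = Rational(76926338, 70219383) (p = Add(Mul(-7675, Rational(1, 19149)), Mul(-10974, Pow(-7334, -1))) = Add(Rational(-7675, 19149), Mul(-10974, Rational(-1, 7334))) = Add(Rational(-7675, 19149), Rational(5487, 3667)) = Rational(76926338, 70219383) ≈ 1.0955)
Function('f')(l, t) = 37 (Function('f')(l, t) = Add(-5, Mul(-6, -7)) = Add(-5, 42) = 37)
Mul(Add(Function('f')(25, b), 5613), Add(9921, p)) = Mul(Add(37, 5613), Add(9921, Rational(76926338, 70219383))) = Mul(5650, Rational(696723425081, 70219383)) = Rational(3936487351707650, 70219383)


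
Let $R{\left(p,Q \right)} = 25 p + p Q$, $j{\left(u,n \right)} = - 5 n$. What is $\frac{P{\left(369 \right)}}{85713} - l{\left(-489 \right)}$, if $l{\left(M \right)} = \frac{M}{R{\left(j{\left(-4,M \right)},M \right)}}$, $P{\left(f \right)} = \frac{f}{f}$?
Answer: $- \frac{83393}{198854160} \approx -0.00041937$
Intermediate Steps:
$P{\left(f \right)} = 1$
$R{\left(p,Q \right)} = 25 p + Q p$
$l{\left(M \right)} = - \frac{1}{5 \left(25 + M\right)}$ ($l{\left(M \right)} = \frac{M}{- 5 M \left(25 + M\right)} = \frac{M}{\left(-5\right) M \left(25 + M\right)} = M \left(- \frac{1}{5 M \left(25 + M\right)}\right) = - \frac{1}{5 \left(25 + M\right)}$)
$\frac{P{\left(369 \right)}}{85713} - l{\left(-489 \right)} = 1 \cdot \frac{1}{85713} - - \frac{1}{125 + 5 \left(-489\right)} = 1 \cdot \frac{1}{85713} - - \frac{1}{125 - 2445} = \frac{1}{85713} - - \frac{1}{-2320} = \frac{1}{85713} - \left(-1\right) \left(- \frac{1}{2320}\right) = \frac{1}{85713} - \frac{1}{2320} = - \frac{83393}{198854160}$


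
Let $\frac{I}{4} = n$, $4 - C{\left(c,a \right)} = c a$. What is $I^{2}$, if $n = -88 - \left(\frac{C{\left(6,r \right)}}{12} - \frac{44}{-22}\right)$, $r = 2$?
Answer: $\frac{1149184}{9} \approx 1.2769 \cdot 10^{5}$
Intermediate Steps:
$C{\left(c,a \right)} = 4 - a c$ ($C{\left(c,a \right)} = 4 - c a = 4 - a c$)
$n = - \frac{268}{3}$ ($n = -88 - \left(\frac{4 - 2 \cdot 6}{12} - \frac{44}{-22}\right) = -88 - \left(\left(4 - 12\right) \frac{1}{12} - -2\right) = -88 - \left(\left(-8\right) \frac{1}{12} + 2\right) = -88 - \left(- \frac{2}{3} + 2\right) = -88 - \frac{4}{3} = - \frac{268}{3} \approx -89.333$)
$I = - \frac{1072}{3}$ ($I = 4 \left(- \frac{268}{3}\right) = - \frac{1072}{3} \approx -357.33$)
$I^{2} = \left(- \frac{1072}{3}\right)^{2} = \frac{1149184}{9}$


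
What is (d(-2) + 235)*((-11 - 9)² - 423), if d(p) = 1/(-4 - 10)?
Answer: -75647/14 ≈ -5403.4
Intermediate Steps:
d(p) = -1/14 (d(p) = 1/(-14) = -1/14)
(d(-2) + 235)*((-11 - 9)² - 423) = (-1/14 + 235)*((-11 - 9)² - 423) = 3289*((-20)² - 423)/14 = 3289*(400 - 423)/14 = (3289/14)*(-23) = -75647/14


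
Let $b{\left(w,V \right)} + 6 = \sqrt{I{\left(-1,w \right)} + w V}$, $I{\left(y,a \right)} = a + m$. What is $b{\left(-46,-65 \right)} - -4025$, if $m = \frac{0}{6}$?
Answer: $4019 + 8 \sqrt{46} \approx 4073.3$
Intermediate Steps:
$m = 0$ ($m = 0 \cdot \frac{1}{6} = 0$)
$I{\left(y,a \right)} = a$ ($I{\left(y,a \right)} = a + 0 = a$)
$b{\left(w,V \right)} = -6 + \sqrt{w + V w}$ ($b{\left(w,V \right)} = -6 + \sqrt{w + w V} = -6 + \sqrt{w + V w}$)
$b{\left(-46,-65 \right)} - -4025 = \left(-6 + \sqrt{- 46 \left(1 - 65\right)}\right) - -4025 = \left(-6 + \sqrt{\left(-46\right) \left(-64\right)}\right) + 4025 = \left(-6 + \sqrt{2944}\right) + 4025 = \left(-6 + 8 \sqrt{46}\right) + 4025 = 4019 + 8 \sqrt{46}$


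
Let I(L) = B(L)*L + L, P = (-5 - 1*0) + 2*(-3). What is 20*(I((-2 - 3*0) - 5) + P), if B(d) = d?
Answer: 620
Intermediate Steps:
P = -11 (P = (-5 + 0) - 6 = -5 - 6 = -11)
I(L) = L + L**2 (I(L) = L*L + L = L**2 + L = L + L**2)
20*(I((-2 - 3*0) - 5) + P) = 20*(((-2 - 3*0) - 5)*(1 + ((-2 - 3*0) - 5)) - 11) = 20*(((-2 + 0) - 5)*(1 + ((-2 + 0) - 5)) - 11) = 20*((-2 - 5)*(1 + (-2 - 5)) - 11) = 20*(-7*(1 - 7) - 11) = 20*(-7*(-6) - 11) = 20*(42 - 11) = 20*31 = 620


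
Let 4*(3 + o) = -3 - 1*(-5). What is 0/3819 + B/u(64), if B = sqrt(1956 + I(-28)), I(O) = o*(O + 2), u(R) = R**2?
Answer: sqrt(2021)/4096 ≈ 0.010975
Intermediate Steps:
o = -5/2 (o = -3 + (-3 - 1*(-5))/4 = -3 + (-3 + 5)/4 = -3 + (1/4)*2 = -3 + 1/2 = -5/2 ≈ -2.5000)
I(O) = -5 - 5*O/2 (I(O) = -5*(O + 2)/2 = -5*(2 + O)/2 = -5 - 5*O/2)
B = sqrt(2021) (B = sqrt(1956 + (-5 - 5/2*(-28))) = sqrt(1956 + (-5 + 70)) = sqrt(1956 + 65) = sqrt(2021) ≈ 44.956)
0/3819 + B/u(64) = 0/3819 + sqrt(2021)/(64**2) = 0*(1/3819) + sqrt(2021)/4096 = 0 + sqrt(2021)*(1/4096) = 0 + sqrt(2021)/4096 = sqrt(2021)/4096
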